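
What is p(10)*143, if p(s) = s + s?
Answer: 2860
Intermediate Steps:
p(s) = 2*s
p(10)*143 = (2*10)*143 = 20*143 = 2860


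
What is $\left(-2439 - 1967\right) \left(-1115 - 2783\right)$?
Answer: $17174588$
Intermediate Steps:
$\left(-2439 - 1967\right) \left(-1115 - 2783\right) = \left(-4406\right) \left(-3898\right) = 17174588$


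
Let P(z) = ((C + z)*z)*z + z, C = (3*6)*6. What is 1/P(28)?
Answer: 1/106652 ≈ 9.3763e-6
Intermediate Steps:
C = 108 (C = 18*6 = 108)
P(z) = z + z²*(108 + z) (P(z) = ((108 + z)*z)*z + z = (z*(108 + z))*z + z = z²*(108 + z) + z = z + z²*(108 + z))
1/P(28) = 1/(28*(1 + 28² + 108*28)) = 1/(28*(1 + 784 + 3024)) = 1/(28*3809) = 1/106652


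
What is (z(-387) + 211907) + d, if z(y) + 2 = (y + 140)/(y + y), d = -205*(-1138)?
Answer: 344581177/774 ≈ 4.4520e+5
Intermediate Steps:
d = 233290
z(y) = -2 + (140 + y)/(2*y) (z(y) = -2 + (y + 140)/(y + y) = -2 + (140 + y)/((2*y)) = -2 + (140 + y)*(1/(2*y)) = -2 + (140 + y)/(2*y))
(z(-387) + 211907) + d = ((-3/2 + 70/(-387)) + 211907) + 233290 = ((-3/2 + 70*(-1/387)) + 211907) + 233290 = ((-3/2 - 70/387) + 211907) + 233290 = (-1301/774 + 211907) + 233290 = 164014717/774 + 233290 = 344581177/774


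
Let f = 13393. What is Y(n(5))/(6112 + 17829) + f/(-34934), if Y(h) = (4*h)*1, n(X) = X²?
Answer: -317148413/836354894 ≈ -0.37920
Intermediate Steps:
Y(h) = 4*h
Y(n(5))/(6112 + 17829) + f/(-34934) = (4*5²)/(6112 + 17829) + 13393/(-34934) = (4*25)/23941 + 13393*(-1/34934) = 100*(1/23941) - 13393/34934 = 100/23941 - 13393/34934 = -317148413/836354894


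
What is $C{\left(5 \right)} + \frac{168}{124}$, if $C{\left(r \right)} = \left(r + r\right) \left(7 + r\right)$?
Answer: $\frac{3762}{31} \approx 121.35$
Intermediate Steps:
$C{\left(r \right)} = 2 r \left(7 + r\right)$
$C{\left(5 \right)} + \frac{168}{124} = 2 \cdot 5 \left(7 + 5\right) + \frac{168}{124} = 2 \cdot 5 \cdot 12 + 168 \cdot \frac{1}{124} = 120 + \frac{42}{31} = \frac{3762}{31}$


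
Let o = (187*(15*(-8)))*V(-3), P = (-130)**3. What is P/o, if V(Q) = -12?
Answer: -54925/6732 ≈ -8.1588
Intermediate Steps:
P = -2197000
o = 269280 (o = (187*(15*(-8)))*(-12) = (187*(-120))*(-12) = -22440*(-12) = 269280)
P/o = -2197000/269280 = -2197000*1/269280 = -54925/6732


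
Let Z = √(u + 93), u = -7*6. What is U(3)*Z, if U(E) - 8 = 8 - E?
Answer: 13*√51 ≈ 92.839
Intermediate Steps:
u = -42
U(E) = 16 - E (U(E) = 8 + (8 - E) = 16 - E)
Z = √51 (Z = √(-42 + 93) = √51 ≈ 7.1414)
U(3)*Z = (16 - 1*3)*√51 = (16 - 3)*√51 = 13*√51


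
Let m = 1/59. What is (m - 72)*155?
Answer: -658285/59 ≈ -11157.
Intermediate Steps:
m = 1/59 ≈ 0.016949
(m - 72)*155 = (1/59 - 72)*155 = -4247/59*155 = -658285/59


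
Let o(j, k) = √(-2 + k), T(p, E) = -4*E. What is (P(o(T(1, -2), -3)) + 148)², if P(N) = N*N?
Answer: 20449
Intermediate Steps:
P(N) = N²
(P(o(T(1, -2), -3)) + 148)² = ((√(-2 - 3))² + 148)² = ((√(-5))² + 148)² = ((I*√5)² + 148)² = (-5 + 148)² = 143² = 20449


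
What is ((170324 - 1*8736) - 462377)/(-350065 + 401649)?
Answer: -300789/51584 ≈ -5.8311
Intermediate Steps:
((170324 - 1*8736) - 462377)/(-350065 + 401649) = ((170324 - 8736) - 462377)/51584 = (161588 - 462377)*(1/51584) = -300789*1/51584 = -300789/51584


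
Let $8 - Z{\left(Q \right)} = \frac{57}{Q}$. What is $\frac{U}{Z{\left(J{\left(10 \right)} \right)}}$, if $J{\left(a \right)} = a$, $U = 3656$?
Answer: $\frac{36560}{23} \approx 1589.6$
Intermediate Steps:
$Z{\left(Q \right)} = 8 - \frac{57}{Q}$
$\frac{U}{Z{\left(J{\left(10 \right)} \right)}} = \frac{3656}{8 - \frac{57}{10}} = \frac{3656}{\frac{23}{10}} = 3656 \cdot \frac{10}{23} = \frac{36560}{23}$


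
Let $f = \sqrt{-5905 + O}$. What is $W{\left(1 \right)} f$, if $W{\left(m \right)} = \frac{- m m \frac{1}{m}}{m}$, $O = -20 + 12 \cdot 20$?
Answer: $- i \sqrt{5685} \approx - 75.399 i$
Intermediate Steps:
$O = 220$ ($O = -20 + 240 = 220$)
$f = i \sqrt{5685}$ ($f = \sqrt{-5905 + 220} = \sqrt{-5685} = i \sqrt{5685} \approx 75.399 i$)
$W{\left(m \right)} = -1$ ($W{\left(m \right)} = \frac{- m^{2} \frac{1}{m}}{m} = \frac{\left(-1\right) m}{m} = -1$)
$W{\left(1 \right)} f = - i \sqrt{5685}$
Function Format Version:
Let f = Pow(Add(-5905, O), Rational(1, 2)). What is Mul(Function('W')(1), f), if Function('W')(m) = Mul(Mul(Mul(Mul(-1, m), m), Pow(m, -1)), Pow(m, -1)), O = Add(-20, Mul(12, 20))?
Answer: Mul(-1, I, Pow(5685, Rational(1, 2))) ≈ Mul(-75.399, I)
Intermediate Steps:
O = 220 (O = Add(-20, 240) = 220)
f = Mul(I, Pow(5685, Rational(1, 2))) (f = Pow(Add(-5905, 220), Rational(1, 2)) = Pow(-5685, Rational(1, 2)) = Mul(I, Pow(5685, Rational(1, 2))) ≈ Mul(75.399, I))
Function('W')(m) = -1 (Function('W')(m) = Mul(Mul(Mul(-1, Pow(m, 2)), Pow(m, -1)), Pow(m, -1)) = Mul(Mul(-1, m), Pow(m, -1)) = -1)
Mul(Function('W')(1), f) = Mul(-1, Mul(I, Pow(5685, Rational(1, 2)))) = Mul(-1, I, Pow(5685, Rational(1, 2)))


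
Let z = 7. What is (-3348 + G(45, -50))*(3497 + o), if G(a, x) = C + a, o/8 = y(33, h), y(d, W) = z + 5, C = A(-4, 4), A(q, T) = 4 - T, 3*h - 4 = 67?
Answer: -11867679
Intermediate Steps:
h = 71/3 (h = 4/3 + (1/3)*67 = 4/3 + 67/3 = 71/3 ≈ 23.667)
C = 0 (C = 4 - 1*4 = 4 - 4 = 0)
y(d, W) = 12 (y(d, W) = 7 + 5 = 12)
o = 96 (o = 8*12 = 96)
G(a, x) = a (G(a, x) = 0 + a = a)
(-3348 + G(45, -50))*(3497 + o) = (-3348 + 45)*(3497 + 96) = -3303*3593 = -11867679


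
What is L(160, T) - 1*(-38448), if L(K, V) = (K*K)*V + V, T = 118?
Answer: 3059366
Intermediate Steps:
L(K, V) = V + V*K**2 (L(K, V) = K**2*V + V = V*K**2 + V = V + V*K**2)
L(160, T) - 1*(-38448) = 118*(1 + 160**2) - 1*(-38448) = 118*(1 + 25600) + 38448 = 118*25601 + 38448 = 3020918 + 38448 = 3059366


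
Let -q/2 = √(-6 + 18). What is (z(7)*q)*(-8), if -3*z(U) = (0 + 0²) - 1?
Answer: 32*√3/3 ≈ 18.475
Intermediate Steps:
z(U) = ⅓ (z(U) = -((0 + 0²) - 1)/3 = -((0 + 0) - 1)/3 = -(0 - 1)/3 = -⅓*(-1) = ⅓)
q = -4*√3 (q = -2*√(-6 + 18) = -4*√3 ≈ -6.9282)
(z(7)*q)*(-8) = ((-4*√3)/3)*(-8) = -4*√3/3*(-8) = 32*√3/3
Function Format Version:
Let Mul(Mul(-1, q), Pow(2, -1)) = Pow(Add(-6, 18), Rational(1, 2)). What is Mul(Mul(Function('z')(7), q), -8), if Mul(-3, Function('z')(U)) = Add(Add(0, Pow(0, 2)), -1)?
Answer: Mul(Rational(32, 3), Pow(3, Rational(1, 2))) ≈ 18.475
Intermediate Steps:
Function('z')(U) = Rational(1, 3) (Function('z')(U) = Mul(Rational(-1, 3), Add(Add(0, Pow(0, 2)), -1)) = Mul(Rational(-1, 3), Add(Add(0, 0), -1)) = Mul(Rational(-1, 3), Add(0, -1)) = Mul(Rational(-1, 3), -1) = Rational(1, 3))
q = Mul(-4, Pow(3, Rational(1, 2))) (q = Mul(-2, Pow(Add(-6, 18), Rational(1, 2))) = Mul(-2, Pow(12, Rational(1, 2))) = Mul(-2, Mul(2, Pow(3, Rational(1, 2)))) = Mul(-4, Pow(3, Rational(1, 2))) ≈ -6.9282)
Mul(Mul(Function('z')(7), q), -8) = Mul(Mul(Rational(1, 3), Mul(-4, Pow(3, Rational(1, 2)))), -8) = Mul(Mul(Rational(-4, 3), Pow(3, Rational(1, 2))), -8) = Mul(Rational(32, 3), Pow(3, Rational(1, 2)))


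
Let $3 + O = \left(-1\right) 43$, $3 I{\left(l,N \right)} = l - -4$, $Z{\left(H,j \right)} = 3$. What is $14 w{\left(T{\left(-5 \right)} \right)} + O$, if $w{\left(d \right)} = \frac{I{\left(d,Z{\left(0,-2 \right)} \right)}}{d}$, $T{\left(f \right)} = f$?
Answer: $- \frac{676}{15} \approx -45.067$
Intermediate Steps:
$I{\left(l,N \right)} = \frac{4}{3} + \frac{l}{3}$ ($I{\left(l,N \right)} = \frac{l - -4}{3} = \frac{l + 4}{3} = \frac{4 + l}{3} = \frac{4}{3} + \frac{l}{3}$)
$O = -46$ ($O = -3 - 43 = -46$)
$w{\left(d \right)} = \frac{\frac{4}{3} + \frac{d}{3}}{d}$
$14 w{\left(T{\left(-5 \right)} \right)} + O = 14 \frac{4 - 5}{3 \left(-5\right)} - 46 = 14 \cdot \frac{1}{3} \left(- \frac{1}{5}\right) \left(-1\right) - 46 = 14 \cdot \frac{1}{15} - 46 = \frac{14}{15} - 46 = - \frac{676}{15}$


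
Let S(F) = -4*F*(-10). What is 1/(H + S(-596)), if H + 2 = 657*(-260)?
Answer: -1/194662 ≈ -5.1371e-6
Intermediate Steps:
H = -170822 (H = -2 + 657*(-260) = -2 - 170820 = -170822)
S(F) = 40*F
1/(H + S(-596)) = 1/(-170822 + 40*(-596)) = 1/(-170822 - 23840) = 1/(-194662) = -1/194662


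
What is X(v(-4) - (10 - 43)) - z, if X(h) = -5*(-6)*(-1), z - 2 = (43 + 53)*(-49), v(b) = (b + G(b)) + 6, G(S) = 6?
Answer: 4672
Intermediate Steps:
v(b) = 12 + b (v(b) = (b + 6) + 6 = (6 + b) + 6 = 12 + b)
z = -4702 (z = 2 + (43 + 53)*(-49) = 2 + 96*(-49) = 2 - 4704 = -4702)
X(h) = -30 (X(h) = 30*(-1) = -30)
X(v(-4) - (10 - 43)) - z = -30 - 1*(-4702) = -30 + 4702 = 4672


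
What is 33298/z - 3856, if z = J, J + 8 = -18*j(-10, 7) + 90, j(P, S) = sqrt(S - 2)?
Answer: -4237647/1276 + 149841*sqrt(5)/1276 ≈ -3058.5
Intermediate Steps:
j(P, S) = sqrt(-2 + S)
J = 82 - 18*sqrt(5) (J = -8 + (-18*sqrt(-2 + 7) + 90) = -8 + (-18*sqrt(5) + 90) = -8 + (90 - 18*sqrt(5)) = 82 - 18*sqrt(5) ≈ 41.751)
z = 82 - 18*sqrt(5) ≈ 41.751
33298/z - 3856 = 33298/(82 - 18*sqrt(5)) - 3856 = -3856 + 33298/(82 - 18*sqrt(5))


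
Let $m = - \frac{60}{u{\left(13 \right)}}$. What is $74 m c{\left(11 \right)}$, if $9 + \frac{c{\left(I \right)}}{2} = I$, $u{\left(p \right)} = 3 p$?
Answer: $- \frac{5920}{13} \approx -455.38$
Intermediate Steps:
$c{\left(I \right)} = -18 + 2 I$
$m = - \frac{20}{13}$ ($m = - \frac{60}{3 \cdot 13} = - \frac{60}{39} = \left(-60\right) \frac{1}{39} = - \frac{20}{13} \approx -1.5385$)
$74 m c{\left(11 \right)} = 74 \left(- \frac{20}{13}\right) \left(-18 + 2 \cdot 11\right) = - \frac{1480 \left(-18 + 22\right)}{13} = \left(- \frac{1480}{13}\right) 4 = - \frac{5920}{13}$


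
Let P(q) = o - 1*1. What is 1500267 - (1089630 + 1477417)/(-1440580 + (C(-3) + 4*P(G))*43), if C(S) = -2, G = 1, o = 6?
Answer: 2160095995249/1439806 ≈ 1.5003e+6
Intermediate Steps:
P(q) = 5 (P(q) = 6 - 1*1 = 6 - 1 = 5)
1500267 - (1089630 + 1477417)/(-1440580 + (C(-3) + 4*P(G))*43) = 1500267 - (1089630 + 1477417)/(-1440580 + (-2 + 4*5)*43) = 1500267 - 2567047/(-1440580 + (-2 + 20)*43) = 1500267 - 2567047/(-1440580 + 18*43) = 1500267 - 2567047/(-1440580 + 774) = 1500267 - 2567047/(-1439806) = 1500267 - 2567047*(-1)/1439806 = 1500267 - 1*(-2567047/1439806) = 1500267 + 2567047/1439806 = 2160095995249/1439806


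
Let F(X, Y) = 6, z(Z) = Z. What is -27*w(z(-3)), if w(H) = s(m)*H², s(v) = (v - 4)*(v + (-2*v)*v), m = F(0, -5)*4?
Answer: 5482080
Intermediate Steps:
m = 24 (m = 6*4 = 24)
s(v) = (-4 + v)*(v - 2*v²)
w(H) = -22560*H² (w(H) = (24*(-4 - 2*24² + 9*24))*H² = (24*(-4 - 2*576 + 216))*H² = (24*(-4 - 1152 + 216))*H² = (24*(-940))*H² = -22560*H²)
-27*w(z(-3)) = -(-609120)*(-3)² = -(-609120)*9 = -27*(-203040) = 5482080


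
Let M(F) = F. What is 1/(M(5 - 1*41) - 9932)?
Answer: -1/9968 ≈ -0.00010032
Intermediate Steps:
1/(M(5 - 1*41) - 9932) = 1/((5 - 1*41) - 9932) = 1/((5 - 41) - 9932) = 1/(-36 - 9932) = 1/(-9968) = -1/9968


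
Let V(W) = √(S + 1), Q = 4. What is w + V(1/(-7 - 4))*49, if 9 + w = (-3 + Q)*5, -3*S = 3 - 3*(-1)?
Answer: -4 + 49*I ≈ -4.0 + 49.0*I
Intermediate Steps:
S = -2 (S = -(3 - 3*(-1))/3 = -(3 + 3)/3 = -⅓*6 = -2)
w = -4 (w = -9 + (-3 + 4)*5 = -9 + 1*5 = -9 + 5 = -4)
V(W) = I (V(W) = √(-2 + 1) = √(-1) = I)
w + V(1/(-7 - 4))*49 = -4 + I*49 = -4 + 49*I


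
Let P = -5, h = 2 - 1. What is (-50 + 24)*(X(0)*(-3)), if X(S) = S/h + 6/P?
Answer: -468/5 ≈ -93.600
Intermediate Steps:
h = 1
X(S) = -6/5 + S (X(S) = S/1 + 6/(-5) = S*1 + 6*(-1/5) = S - 6/5 = -6/5 + S)
(-50 + 24)*(X(0)*(-3)) = (-50 + 24)*((-6/5 + 0)*(-3)) = -(-156)*(-3)/5 = -26*18/5 = -468/5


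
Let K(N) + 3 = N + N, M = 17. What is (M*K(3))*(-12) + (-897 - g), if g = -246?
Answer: -1263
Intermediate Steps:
K(N) = -3 + 2*N (K(N) = -3 + (N + N) = -3 + 2*N)
(M*K(3))*(-12) + (-897 - g) = (17*(-3 + 2*3))*(-12) + (-897 - 1*(-246)) = (17*(-3 + 6))*(-12) + (-897 + 246) = (17*3)*(-12) - 651 = 51*(-12) - 651 = -612 - 651 = -1263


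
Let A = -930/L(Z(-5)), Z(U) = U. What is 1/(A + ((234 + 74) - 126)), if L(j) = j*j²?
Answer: 25/4736 ≈ 0.0052787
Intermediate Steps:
L(j) = j³
A = 186/25 (A = -930/((-5)³) = -930/(-125) = -930*(-1/125) = 186/25 ≈ 7.4400)
1/(A + ((234 + 74) - 126)) = 1/(186/25 + ((234 + 74) - 126)) = 1/(186/25 + (308 - 126)) = 1/(186/25 + 182) = 1/(4736/25) = 25/4736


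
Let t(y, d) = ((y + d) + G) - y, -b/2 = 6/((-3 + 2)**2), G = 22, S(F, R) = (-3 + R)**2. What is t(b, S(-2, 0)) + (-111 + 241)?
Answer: 161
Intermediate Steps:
b = -12 (b = -12/((-3 + 2)**2) = -12/((-1)**2) = -12/1 = -12 ≈ -12.000)
t(y, d) = 22 + d (t(y, d) = ((y + d) + 22) - y = ((d + y) + 22) - y = (22 + d + y) - y = 22 + d)
t(b, S(-2, 0)) + (-111 + 241) = (22 + (-3 + 0)**2) + (-111 + 241) = (22 + (-3)**2) + 130 = (22 + 9) + 130 = 31 + 130 = 161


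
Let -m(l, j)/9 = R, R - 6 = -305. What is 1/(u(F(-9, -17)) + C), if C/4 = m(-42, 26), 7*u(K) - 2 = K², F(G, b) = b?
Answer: 7/75639 ≈ 9.2545e-5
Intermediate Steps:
R = -299 (R = 6 - 305 = -299)
m(l, j) = 2691 (m(l, j) = -9*(-299) = 2691)
u(K) = 2/7 + K²/7
C = 10764 (C = 4*2691 = 10764)
1/(u(F(-9, -17)) + C) = 1/((2/7 + (⅐)*(-17)²) + 10764) = 1/((2/7 + (⅐)*289) + 10764) = 1/((2/7 + 289/7) + 10764) = 1/(291/7 + 10764) = 1/(75639/7) = 7/75639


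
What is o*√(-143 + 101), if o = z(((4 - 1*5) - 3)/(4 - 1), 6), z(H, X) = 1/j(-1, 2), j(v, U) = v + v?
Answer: -I*√42/2 ≈ -3.2404*I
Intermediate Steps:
j(v, U) = 2*v
z(H, X) = -½ (z(H, X) = 1/(2*(-1)) = 1/(-2) = 1*(-½) = -½)
o = -½ ≈ -0.50000
o*√(-143 + 101) = -√(-143 + 101)/2 = -I*√42/2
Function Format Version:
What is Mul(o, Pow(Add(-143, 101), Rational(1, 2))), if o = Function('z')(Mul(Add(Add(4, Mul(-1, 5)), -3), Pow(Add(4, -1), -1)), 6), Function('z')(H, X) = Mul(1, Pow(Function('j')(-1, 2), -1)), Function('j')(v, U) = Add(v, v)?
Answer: Mul(Rational(-1, 2), I, Pow(42, Rational(1, 2))) ≈ Mul(-3.2404, I)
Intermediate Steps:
Function('j')(v, U) = Mul(2, v)
Function('z')(H, X) = Rational(-1, 2) (Function('z')(H, X) = Mul(1, Pow(Mul(2, -1), -1)) = Mul(1, Pow(-2, -1)) = Mul(1, Rational(-1, 2)) = Rational(-1, 2))
o = Rational(-1, 2) ≈ -0.50000
Mul(o, Pow(Add(-143, 101), Rational(1, 2))) = Mul(Rational(-1, 2), Pow(Add(-143, 101), Rational(1, 2))) = Mul(Rational(-1, 2), Pow(-42, Rational(1, 2))) = Mul(Rational(-1, 2), Mul(I, Pow(42, Rational(1, 2)))) = Mul(Rational(-1, 2), I, Pow(42, Rational(1, 2)))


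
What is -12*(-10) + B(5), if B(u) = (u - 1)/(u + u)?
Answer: 602/5 ≈ 120.40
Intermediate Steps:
B(u) = (-1 + u)/(2*u) (B(u) = (-1 + u)/((2*u)) = (-1 + u)*(1/(2*u)) = (-1 + u)/(2*u))
-12*(-10) + B(5) = -12*(-10) + (1/2)*(-1 + 5)/5 = 120 + (1/2)*(1/5)*4 = 120 + 2/5 = 602/5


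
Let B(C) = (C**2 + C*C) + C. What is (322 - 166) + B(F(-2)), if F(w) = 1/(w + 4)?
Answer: 157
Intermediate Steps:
F(w) = 1/(4 + w)
B(C) = C + 2*C**2 (B(C) = (C**2 + C**2) + C = 2*C**2 + C = C + 2*C**2)
(322 - 166) + B(F(-2)) = (322 - 166) + (1 + 2/(4 - 2))/(4 - 2) = 156 + (1 + 2/2)/2 = 156 + (1 + 2*(1/2))/2 = 156 + (1 + 1)/2 = 156 + (1/2)*2 = 156 + 1 = 157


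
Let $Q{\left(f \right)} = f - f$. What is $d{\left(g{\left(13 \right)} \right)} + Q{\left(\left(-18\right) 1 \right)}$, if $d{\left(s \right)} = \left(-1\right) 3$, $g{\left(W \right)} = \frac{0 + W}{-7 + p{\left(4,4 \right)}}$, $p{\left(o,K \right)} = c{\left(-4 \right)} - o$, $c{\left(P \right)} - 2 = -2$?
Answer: $-3$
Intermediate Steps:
$c{\left(P \right)} = 0$ ($c{\left(P \right)} = 2 - 2 = 0$)
$p{\left(o,K \right)} = - o$ ($p{\left(o,K \right)} = 0 - o = - o$)
$g{\left(W \right)} = - \frac{W}{11}$ ($g{\left(W \right)} = \frac{0 + W}{-7 - 4} = \frac{W}{-7 - 4} = \frac{W}{-11} = W \left(- \frac{1}{11}\right) = - \frac{W}{11}$)
$Q{\left(f \right)} = 0$
$d{\left(s \right)} = -3$
$d{\left(g{\left(13 \right)} \right)} + Q{\left(\left(-18\right) 1 \right)} = -3 + 0 = -3$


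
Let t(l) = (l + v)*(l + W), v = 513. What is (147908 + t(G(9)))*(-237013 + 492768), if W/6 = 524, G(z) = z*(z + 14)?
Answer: 654893414140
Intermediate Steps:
G(z) = z*(14 + z)
W = 3144 (W = 6*524 = 3144)
t(l) = (513 + l)*(3144 + l) (t(l) = (l + 513)*(l + 3144) = (513 + l)*(3144 + l))
(147908 + t(G(9)))*(-237013 + 492768) = (147908 + (1612872 + (9*(14 + 9))² + 3657*(9*(14 + 9))))*(-237013 + 492768) = (147908 + (1612872 + (9*23)² + 3657*(9*23)))*255755 = (147908 + (1612872 + 207² + 3657*207))*255755 = (147908 + (1612872 + 42849 + 756999))*255755 = (147908 + 2412720)*255755 = 2560628*255755 = 654893414140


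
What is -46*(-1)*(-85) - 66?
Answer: -3976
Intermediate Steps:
-46*(-1)*(-85) - 66 = 46*(-85) - 66 = -3910 - 66 = -3976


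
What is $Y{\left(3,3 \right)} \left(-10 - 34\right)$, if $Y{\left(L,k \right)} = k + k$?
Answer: $-264$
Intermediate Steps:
$Y{\left(L,k \right)} = 2 k$
$Y{\left(3,3 \right)} \left(-10 - 34\right) = 2 \cdot 3 \left(-10 - 34\right) = 6 \left(-44\right) = -264$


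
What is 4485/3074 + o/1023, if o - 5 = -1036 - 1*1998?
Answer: -4722991/3144702 ≈ -1.5019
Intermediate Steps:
o = -3029 (o = 5 + (-1036 - 1*1998) = 5 + (-1036 - 1998) = 5 - 3034 = -3029)
4485/3074 + o/1023 = 4485/3074 - 3029/1023 = -4722991/3144702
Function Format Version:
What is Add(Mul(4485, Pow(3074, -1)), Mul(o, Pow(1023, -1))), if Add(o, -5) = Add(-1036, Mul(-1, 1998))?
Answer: Rational(-4722991, 3144702) ≈ -1.5019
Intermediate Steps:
o = -3029 (o = Add(5, Add(-1036, Mul(-1, 1998))) = Add(5, Add(-1036, -1998)) = Add(5, -3034) = -3029)
Add(Mul(4485, Pow(3074, -1)), Mul(o, Pow(1023, -1))) = Add(Mul(4485, Pow(3074, -1)), Mul(-3029, Pow(1023, -1))) = Add(Mul(4485, Rational(1, 3074)), Mul(-3029, Rational(1, 1023))) = Add(Rational(4485, 3074), Rational(-3029, 1023)) = Rational(-4722991, 3144702)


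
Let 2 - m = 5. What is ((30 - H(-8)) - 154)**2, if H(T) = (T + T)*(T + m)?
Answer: 90000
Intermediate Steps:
m = -3 (m = 2 - 1*5 = 2 - 5 = -3)
H(T) = 2*T*(-3 + T) (H(T) = (T + T)*(T - 3) = (2*T)*(-3 + T) = 2*T*(-3 + T))
((30 - H(-8)) - 154)**2 = ((30 - 2*(-8)*(-3 - 8)) - 154)**2 = ((30 - 2*(-8)*(-11)) - 154)**2 = ((30 - 1*176) - 154)**2 = ((30 - 176) - 154)**2 = (-146 - 154)**2 = (-300)**2 = 90000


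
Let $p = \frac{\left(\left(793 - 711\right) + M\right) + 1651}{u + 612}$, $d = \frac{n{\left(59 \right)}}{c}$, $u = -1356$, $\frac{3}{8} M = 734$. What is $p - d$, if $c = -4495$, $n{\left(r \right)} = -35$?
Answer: $- \frac{10373}{2088} \approx -4.9679$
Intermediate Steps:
$M = \frac{5872}{3}$ ($M = \frac{8}{3} \cdot 734 = \frac{5872}{3} \approx 1957.3$)
$d = \frac{7}{899}$ ($d = - \frac{35}{-4495} = \left(-35\right) \left(- \frac{1}{4495}\right) = \frac{7}{899} \approx 0.0077864$)
$p = - \frac{11071}{2232}$ ($p = \frac{\left(\left(793 - 711\right) + \frac{5872}{3}\right) + 1651}{-1356 + 612} = \frac{\left(82 + \frac{5872}{3}\right) + 1651}{-744} = \left(\frac{6118}{3} + 1651\right) \left(- \frac{1}{744}\right) = \frac{11071}{3} \left(- \frac{1}{744}\right) = - \frac{11071}{2232} \approx -4.9601$)
$p - d = - \frac{11071}{2232} - \frac{7}{899} = - \frac{10373}{2088}$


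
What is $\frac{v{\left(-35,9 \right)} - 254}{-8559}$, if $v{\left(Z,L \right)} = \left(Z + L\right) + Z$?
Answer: $\frac{35}{951} \approx 0.036803$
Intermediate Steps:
$v{\left(Z,L \right)} = L + 2 Z$ ($v{\left(Z,L \right)} = \left(L + Z\right) + Z = L + 2 Z$)
$\frac{v{\left(-35,9 \right)} - 254}{-8559} = \frac{\left(9 + 2 \left(-35\right)\right) - 254}{-8559} = \left(\left(9 - 70\right) - 254\right) \left(- \frac{1}{8559}\right) = \left(-61 - 254\right) \left(- \frac{1}{8559}\right) = \left(-315\right) \left(- \frac{1}{8559}\right) = \frac{35}{951}$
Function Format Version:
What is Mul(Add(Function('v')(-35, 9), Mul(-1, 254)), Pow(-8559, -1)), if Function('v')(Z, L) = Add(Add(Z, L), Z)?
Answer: Rational(35, 951) ≈ 0.036803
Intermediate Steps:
Function('v')(Z, L) = Add(L, Mul(2, Z)) (Function('v')(Z, L) = Add(Add(L, Z), Z) = Add(L, Mul(2, Z)))
Mul(Add(Function('v')(-35, 9), Mul(-1, 254)), Pow(-8559, -1)) = Mul(Add(Add(9, Mul(2, -35)), Mul(-1, 254)), Pow(-8559, -1)) = Mul(Add(Add(9, -70), -254), Rational(-1, 8559)) = Mul(Add(-61, -254), Rational(-1, 8559)) = Mul(-315, Rational(-1, 8559)) = Rational(35, 951)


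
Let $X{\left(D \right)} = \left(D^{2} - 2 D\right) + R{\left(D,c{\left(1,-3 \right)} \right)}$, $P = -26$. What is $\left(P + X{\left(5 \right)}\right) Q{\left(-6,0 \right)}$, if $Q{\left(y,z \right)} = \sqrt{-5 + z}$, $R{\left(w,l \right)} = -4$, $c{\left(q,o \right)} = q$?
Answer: $- 15 i \sqrt{5} \approx - 33.541 i$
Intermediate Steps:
$X{\left(D \right)} = -4 + D^{2} - 2 D$ ($X{\left(D \right)} = \left(D^{2} - 2 D\right) - 4 = -4 + D^{2} - 2 D$)
$\left(P + X{\left(5 \right)}\right) Q{\left(-6,0 \right)} = \left(-26 - \left(14 - 25\right)\right) \sqrt{-5 + 0} = \left(-26 - -11\right) \sqrt{-5} = \left(-26 + 11\right) i \sqrt{5} = - 15 i \sqrt{5}$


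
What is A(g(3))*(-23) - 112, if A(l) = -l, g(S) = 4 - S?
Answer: -89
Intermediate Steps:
A(g(3))*(-23) - 112 = -(4 - 1*3)*(-23) - 112 = -(4 - 3)*(-23) - 112 = -1*1*(-23) - 112 = -1*(-23) - 112 = 23 - 112 = -89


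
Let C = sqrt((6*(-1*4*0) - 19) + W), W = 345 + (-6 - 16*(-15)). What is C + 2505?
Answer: 2505 + 4*sqrt(35) ≈ 2528.7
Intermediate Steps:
W = 579 (W = 345 + (-6 + 240) = 345 + 234 = 579)
C = 4*sqrt(35) (C = sqrt((6*(-1*4*0) - 19) + 579) = sqrt((6*(-4*0) - 19) + 579) = sqrt((6*0 - 19) + 579) = sqrt((0 - 19) + 579) = sqrt(-19 + 579) = sqrt(560) = 4*sqrt(35) ≈ 23.664)
C + 2505 = 4*sqrt(35) + 2505 = 2505 + 4*sqrt(35)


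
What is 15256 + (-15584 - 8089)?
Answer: -8417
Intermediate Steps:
15256 + (-15584 - 8089) = 15256 - 23673 = -8417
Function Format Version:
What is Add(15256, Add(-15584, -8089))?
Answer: -8417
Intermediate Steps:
Add(15256, Add(-15584, -8089)) = Add(15256, -23673) = -8417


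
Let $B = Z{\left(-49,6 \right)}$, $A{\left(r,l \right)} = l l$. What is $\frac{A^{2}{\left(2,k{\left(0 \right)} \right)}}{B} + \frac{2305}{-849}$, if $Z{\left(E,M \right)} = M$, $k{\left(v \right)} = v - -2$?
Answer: $- \frac{41}{849} \approx -0.048292$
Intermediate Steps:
$k{\left(v \right)} = 2 + v$ ($k{\left(v \right)} = v + 2 = 2 + v$)
$A{\left(r,l \right)} = l^{2}$
$B = 6$
$\frac{A^{2}{\left(2,k{\left(0 \right)} \right)}}{B} + \frac{2305}{-849} = \frac{\left(\left(2 + 0\right)^{2}\right)^{2}}{6} + \frac{2305}{-849} = \left(2^{2}\right)^{2} \cdot \frac{1}{6} + 2305 \left(- \frac{1}{849}\right) = 4^{2} \cdot \frac{1}{6} - \frac{2305}{849} = 16 \cdot \frac{1}{6} - \frac{2305}{849} = \frac{8}{3} - \frac{2305}{849} = - \frac{41}{849}$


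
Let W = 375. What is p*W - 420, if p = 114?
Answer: 42330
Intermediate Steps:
p*W - 420 = 114*375 - 420 = 42750 - 420 = 42330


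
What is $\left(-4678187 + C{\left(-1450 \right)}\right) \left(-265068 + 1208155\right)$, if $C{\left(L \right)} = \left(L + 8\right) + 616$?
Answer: $-4412716333131$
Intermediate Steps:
$C{\left(L \right)} = 624 + L$ ($C{\left(L \right)} = \left(8 + L\right) + 616 = 624 + L$)
$\left(-4678187 + C{\left(-1450 \right)}\right) \left(-265068 + 1208155\right) = \left(-4678187 + \left(624 - 1450\right)\right) \left(-265068 + 1208155\right) = \left(-4678187 - 826\right) 943087 = \left(-4679013\right) 943087 = -4412716333131$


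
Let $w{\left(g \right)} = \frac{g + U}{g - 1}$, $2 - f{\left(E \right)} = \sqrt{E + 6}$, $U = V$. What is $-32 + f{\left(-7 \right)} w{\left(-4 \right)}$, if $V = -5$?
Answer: $- \frac{142}{5} - \frac{9 i}{5} \approx -28.4 - 1.8 i$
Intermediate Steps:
$U = -5$
$f{\left(E \right)} = 2 - \sqrt{6 + E}$ ($f{\left(E \right)} = 2 - \sqrt{E + 6} = 2 - \sqrt{6 + E}$)
$w{\left(g \right)} = \frac{-5 + g}{-1 + g}$ ($w{\left(g \right)} = \frac{g - 5}{g - 1} = \frac{-5 + g}{-1 + g}$)
$-32 + f{\left(-7 \right)} w{\left(-4 \right)} = -32 + \left(2 - \sqrt{6 - 7}\right) \frac{-5 - 4}{-1 - 4} = -32 + \left(2 - \sqrt{-1}\right) \frac{1}{-5} \left(-9\right) = -32 + \left(2 - i\right) \left(\left(- \frac{1}{5}\right) \left(-9\right)\right) = -32 + \left(2 - i\right) \frac{9}{5} = -32 + \left(\frac{18}{5} - \frac{9 i}{5}\right) = - \frac{142}{5} - \frac{9 i}{5}$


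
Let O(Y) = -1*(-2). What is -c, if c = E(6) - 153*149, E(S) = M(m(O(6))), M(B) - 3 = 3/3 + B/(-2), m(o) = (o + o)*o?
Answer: 22797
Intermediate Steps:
O(Y) = 2
m(o) = 2*o² (m(o) = (2*o)*o = 2*o²)
M(B) = 4 - B/2 (M(B) = 3 + (3/3 + B/(-2)) = 3 + (3*(⅓) + B*(-½)) = 3 + (1 - B/2) = 4 - B/2)
E(S) = 0 (E(S) = 4 - 2² = 4 - 4 = 0)
c = -22797 (c = 0 - 153*149 = 0 - 22797 = -22797)
-c = -1*(-22797) = 22797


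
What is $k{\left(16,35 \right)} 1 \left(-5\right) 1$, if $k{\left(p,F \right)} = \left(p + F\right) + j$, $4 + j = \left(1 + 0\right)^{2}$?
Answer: $-240$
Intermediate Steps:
$j = -3$ ($j = -4 + \left(1 + 0\right)^{2} = -4 + 1^{2} = -4 + 1 = -3$)
$k{\left(p,F \right)} = -3 + F + p$ ($k{\left(p,F \right)} = \left(p + F\right) - 3 = \left(F + p\right) - 3 = -3 + F + p$)
$k{\left(16,35 \right)} 1 \left(-5\right) 1 = \left(-3 + 35 + 16\right) 1 \left(-5\right) 1 = 48 \left(\left(-5\right) 1\right) = 48 \left(-5\right) = -240$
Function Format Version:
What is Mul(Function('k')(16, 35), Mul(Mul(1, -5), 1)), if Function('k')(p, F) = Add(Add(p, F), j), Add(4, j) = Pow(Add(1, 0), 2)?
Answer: -240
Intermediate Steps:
j = -3 (j = Add(-4, Pow(Add(1, 0), 2)) = Add(-4, Pow(1, 2)) = Add(-4, 1) = -3)
Function('k')(p, F) = Add(-3, F, p) (Function('k')(p, F) = Add(Add(p, F), -3) = Add(Add(F, p), -3) = Add(-3, F, p))
Mul(Function('k')(16, 35), Mul(Mul(1, -5), 1)) = Mul(Add(-3, 35, 16), Mul(Mul(1, -5), 1)) = Mul(48, Mul(-5, 1)) = Mul(48, -5) = -240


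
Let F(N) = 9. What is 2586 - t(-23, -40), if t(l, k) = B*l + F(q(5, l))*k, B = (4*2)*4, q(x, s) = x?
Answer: 3682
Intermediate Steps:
B = 32 (B = 8*4 = 32)
t(l, k) = 9*k + 32*l (t(l, k) = 32*l + 9*k = 9*k + 32*l)
2586 - t(-23, -40) = 2586 - (9*(-40) + 32*(-23)) = 2586 - (-360 - 736) = 2586 - 1*(-1096) = 2586 + 1096 = 3682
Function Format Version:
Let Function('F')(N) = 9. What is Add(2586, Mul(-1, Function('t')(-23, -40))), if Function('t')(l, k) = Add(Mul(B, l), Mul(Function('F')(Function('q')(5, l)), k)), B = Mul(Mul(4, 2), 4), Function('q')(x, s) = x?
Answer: 3682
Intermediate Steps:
B = 32 (B = Mul(8, 4) = 32)
Function('t')(l, k) = Add(Mul(9, k), Mul(32, l)) (Function('t')(l, k) = Add(Mul(32, l), Mul(9, k)) = Add(Mul(9, k), Mul(32, l)))
Add(2586, Mul(-1, Function('t')(-23, -40))) = Add(2586, Mul(-1, Add(Mul(9, -40), Mul(32, -23)))) = Add(2586, Mul(-1, Add(-360, -736))) = Add(2586, Mul(-1, -1096)) = Add(2586, 1096) = 3682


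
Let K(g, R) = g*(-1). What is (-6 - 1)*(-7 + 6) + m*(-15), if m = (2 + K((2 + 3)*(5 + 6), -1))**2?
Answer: -42128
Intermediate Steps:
K(g, R) = -g
m = 2809 (m = (2 - (2 + 3)*(5 + 6))**2 = (2 - 5*11)**2 = (2 - 1*55)**2 = (2 - 55)**2 = (-53)**2 = 2809)
(-6 - 1)*(-7 + 6) + m*(-15) = (-6 - 1)*(-7 + 6) + 2809*(-15) = -7*(-1) - 42135 = 7 - 42135 = -42128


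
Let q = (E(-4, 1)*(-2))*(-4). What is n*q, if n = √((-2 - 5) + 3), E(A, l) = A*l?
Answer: -64*I ≈ -64.0*I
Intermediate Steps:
n = 2*I (n = √(-7 + 3) = √(-4) = 2*I ≈ 2.0*I)
q = -32 (q = (-4*1*(-2))*(-4) = -4*(-2)*(-4) = 8*(-4) = -32)
n*q = (2*I)*(-32) = -64*I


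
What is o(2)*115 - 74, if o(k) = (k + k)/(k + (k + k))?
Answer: 8/3 ≈ 2.6667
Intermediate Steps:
o(k) = ⅔ (o(k) = (2*k)/(k + 2*k) = (2*k)/((3*k)) = (2*k)*(1/(3*k)) = ⅔)
o(2)*115 - 74 = (⅔)*115 - 74 = 230/3 - 74 = 8/3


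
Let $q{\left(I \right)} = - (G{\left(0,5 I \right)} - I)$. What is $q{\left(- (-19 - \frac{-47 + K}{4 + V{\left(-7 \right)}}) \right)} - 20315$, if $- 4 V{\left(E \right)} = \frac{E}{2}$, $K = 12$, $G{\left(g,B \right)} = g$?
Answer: $- \frac{791824}{39} \approx -20303.0$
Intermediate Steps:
$V{\left(E \right)} = - \frac{E}{8}$ ($V{\left(E \right)} = - \frac{E \frac{1}{2}}{4} = - \frac{\frac{1}{2} E}{4} = - \frac{E}{8}$)
$q{\left(I \right)} = I$ ($q{\left(I \right)} = - (0 - I) = - \left(-1\right) I = I$)
$q{\left(- (-19 - \frac{-47 + K}{4 + V{\left(-7 \right)}}) \right)} - 20315 = - (-19 - \frac{-47 + 12}{4 - - \frac{7}{8}}) - 20315 = - (-19 - - \frac{35}{4 + \frac{7}{8}}) - 20315 = - (-19 - - \frac{35}{\frac{39}{8}}) - 20315 = - (-19 - \left(-35\right) \frac{8}{39}) - 20315 = - (-19 - - \frac{280}{39}) - 20315 = - (-19 + \frac{280}{39}) - 20315 = \left(-1\right) \left(- \frac{461}{39}\right) - 20315 = \frac{461}{39} - 20315 = - \frac{791824}{39}$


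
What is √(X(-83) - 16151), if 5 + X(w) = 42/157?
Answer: 5*I*√15928906/157 ≈ 127.11*I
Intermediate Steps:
X(w) = -743/157 (X(w) = -5 + 42/157 = -743/157)
√(X(-83) - 16151) = √(-743/157 - 16151) = √(-2536450/157) = 5*I*√15928906/157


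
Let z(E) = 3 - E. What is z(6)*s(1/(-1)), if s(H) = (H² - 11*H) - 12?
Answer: 0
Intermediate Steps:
s(H) = -12 + H² - 11*H
z(6)*s(1/(-1)) = (3 - 1*6)*(-12 + (1/(-1))² - 11/(-1)) = (3 - 6)*(-12 + (-1)² - 11*(-1)) = -3*(-12 + 1 + 11) = -3*0 = 0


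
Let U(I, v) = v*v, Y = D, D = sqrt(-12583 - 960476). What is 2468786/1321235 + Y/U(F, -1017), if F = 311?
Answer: 2468786/1321235 + I*sqrt(973059)/1034289 ≈ 1.8685 + 0.00095373*I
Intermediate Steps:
D = I*sqrt(973059) (D = sqrt(-973059) = I*sqrt(973059) ≈ 986.44*I)
Y = I*sqrt(973059) ≈ 986.44*I
U(I, v) = v**2
2468786/1321235 + Y/U(F, -1017) = 2468786/1321235 + (I*sqrt(973059))/((-1017)**2) = 2468786*(1/1321235) + (I*sqrt(973059))/1034289 = 2468786/1321235 + (I*sqrt(973059))*(1/1034289) = 2468786/1321235 + I*sqrt(973059)/1034289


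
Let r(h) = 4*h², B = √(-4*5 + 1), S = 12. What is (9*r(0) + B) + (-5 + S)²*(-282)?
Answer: -13818 + I*√19 ≈ -13818.0 + 4.3589*I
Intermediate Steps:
B = I*√19 (B = √(-20 + 1) = √(-19) = I*√19 ≈ 4.3589*I)
(9*r(0) + B) + (-5 + S)²*(-282) = (9*(4*0²) + I*√19) + (-5 + 12)²*(-282) = (9*(4*0) + I*√19) + 7²*(-282) = (9*0 + I*√19) + 49*(-282) = (0 + I*√19) - 13818 = I*√19 - 13818 = -13818 + I*√19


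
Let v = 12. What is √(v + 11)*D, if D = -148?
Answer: -148*√23 ≈ -709.78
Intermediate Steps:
√(v + 11)*D = √(12 + 11)*(-148) = √23*(-148) = -148*√23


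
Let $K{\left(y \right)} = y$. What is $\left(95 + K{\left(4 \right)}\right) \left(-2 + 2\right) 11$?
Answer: $0$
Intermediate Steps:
$\left(95 + K{\left(4 \right)}\right) \left(-2 + 2\right) 11 = \left(95 + 4\right) \left(-2 + 2\right) 11 = 99 \cdot 0 \cdot 11 = 99 \cdot 0 = 0$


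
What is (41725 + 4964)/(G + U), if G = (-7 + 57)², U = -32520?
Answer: -591/380 ≈ -1.5553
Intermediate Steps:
G = 2500 (G = 50² = 2500)
(41725 + 4964)/(G + U) = (41725 + 4964)/(2500 - 32520) = 46689/(-30020) = 46689*(-1/30020) = -591/380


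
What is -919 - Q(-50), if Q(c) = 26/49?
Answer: -45057/49 ≈ -919.53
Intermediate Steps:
Q(c) = 26/49 (Q(c) = 26*(1/49) = 26/49)
-919 - Q(-50) = -919 - 1*26/49 = -919 - 26/49 = -45057/49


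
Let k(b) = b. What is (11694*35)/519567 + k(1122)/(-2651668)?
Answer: 180786373591/229619864626 ≈ 0.78733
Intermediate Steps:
(11694*35)/519567 + k(1122)/(-2651668) = (11694*35)/519567 + 1122/(-2651668) = 409290*(1/519567) + 1122*(-1/2651668) = 136430/173189 - 561/1325834 = 180786373591/229619864626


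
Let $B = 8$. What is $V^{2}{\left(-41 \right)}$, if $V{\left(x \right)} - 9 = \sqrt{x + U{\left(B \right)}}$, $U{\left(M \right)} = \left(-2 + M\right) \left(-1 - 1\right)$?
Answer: $\left(9 + i \sqrt{53}\right)^{2} \approx 28.0 + 131.04 i$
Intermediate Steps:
$U{\left(M \right)} = 4 - 2 M$ ($U{\left(M \right)} = \left(-2 + M\right) \left(-2\right) = 4 - 2 M$)
$V{\left(x \right)} = 9 + \sqrt{-12 + x}$ ($V{\left(x \right)} = 9 + \sqrt{x + \left(4 - 16\right)} = 9 + \sqrt{x - 12} = 9 + \sqrt{-12 + x}$)
$V^{2}{\left(-41 \right)} = \left(9 + \sqrt{-12 - 41}\right)^{2} = \left(9 + \sqrt{-53}\right)^{2} = \left(9 + i \sqrt{53}\right)^{2}$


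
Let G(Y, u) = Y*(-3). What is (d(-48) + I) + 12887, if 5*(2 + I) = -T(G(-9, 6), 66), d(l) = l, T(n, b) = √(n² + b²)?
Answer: 12837 - 3*√565/5 ≈ 12823.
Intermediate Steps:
G(Y, u) = -3*Y
T(n, b) = √(b² + n²)
I = -2 - 3*√565/5 (I = -2 + (-√(66² + (-3*(-9))²))/5 = -2 + (-√(4356 + 27²))/5 = -2 + (-√(4356 + 729))/5 = -2 + (-√5085)/5 = -2 + (-3*√565)/5 = -2 - 3*√565/5 ≈ -16.262)
(d(-48) + I) + 12887 = (-48 + (-2 - 3*√565/5)) + 12887 = (-50 - 3*√565/5) + 12887 = 12837 - 3*√565/5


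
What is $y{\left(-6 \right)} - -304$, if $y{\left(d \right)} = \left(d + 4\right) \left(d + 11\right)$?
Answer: $294$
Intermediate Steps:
$y{\left(d \right)} = \left(4 + d\right) \left(11 + d\right)$
$y{\left(-6 \right)} - -304 = \left(44 + \left(-6\right)^{2} + 15 \left(-6\right)\right) - -304 = \left(44 + 36 - 90\right) + 304 = -10 + 304 = 294$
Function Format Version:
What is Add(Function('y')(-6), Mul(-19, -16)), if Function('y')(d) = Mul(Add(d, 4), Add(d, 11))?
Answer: 294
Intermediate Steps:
Function('y')(d) = Mul(Add(4, d), Add(11, d))
Add(Function('y')(-6), Mul(-19, -16)) = Add(Add(44, Pow(-6, 2), Mul(15, -6)), Mul(-19, -16)) = Add(Add(44, 36, -90), 304) = Add(-10, 304) = 294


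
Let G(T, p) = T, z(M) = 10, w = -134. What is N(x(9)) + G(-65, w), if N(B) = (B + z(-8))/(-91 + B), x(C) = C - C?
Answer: -5925/91 ≈ -65.110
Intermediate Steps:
x(C) = 0
N(B) = (10 + B)/(-91 + B) (N(B) = (B + 10)/(-91 + B) = (10 + B)/(-91 + B))
N(x(9)) + G(-65, w) = (10 + 0)/(-91 + 0) - 65 = 10/(-91) - 65 = -1/91*10 - 65 = -10/91 - 65 = -5925/91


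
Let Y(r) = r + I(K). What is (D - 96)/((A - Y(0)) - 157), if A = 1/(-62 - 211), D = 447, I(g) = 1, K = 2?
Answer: -95823/43135 ≈ -2.2215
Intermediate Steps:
Y(r) = 1 + r (Y(r) = r + 1 = 1 + r)
A = -1/273 (A = 1/(-273) = -1/273 ≈ -0.0036630)
(D - 96)/((A - Y(0)) - 157) = (447 - 96)/((-1/273 - (1 + 0)) - 157) = 351/((-1/273 - 1*1) - 157) = 351/((-1/273 - 1) - 157) = 351/(-274/273 - 157) = 351/(-43135/273) = 351*(-273/43135) = -95823/43135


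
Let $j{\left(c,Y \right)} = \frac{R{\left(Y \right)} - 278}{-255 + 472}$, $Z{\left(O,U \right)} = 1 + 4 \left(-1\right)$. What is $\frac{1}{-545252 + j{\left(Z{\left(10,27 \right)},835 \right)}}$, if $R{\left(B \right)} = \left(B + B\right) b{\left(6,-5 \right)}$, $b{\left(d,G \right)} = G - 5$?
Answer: $- \frac{217}{118336662} \approx -1.8338 \cdot 10^{-6}$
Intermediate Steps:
$b{\left(d,G \right)} = -5 + G$
$R{\left(B \right)} = - 20 B$ ($R{\left(B \right)} = \left(B + B\right) \left(-5 - 5\right) = 2 B \left(-10\right) = - 20 B$)
$Z{\left(O,U \right)} = -3$ ($Z{\left(O,U \right)} = 1 - 4 = -3$)
$j{\left(c,Y \right)} = - \frac{278}{217} - \frac{20 Y}{217}$ ($j{\left(c,Y \right)} = \frac{- 20 Y - 278}{-255 + 472} = \frac{-278 - 20 Y}{217} = \left(-278 - 20 Y\right) \frac{1}{217} = - \frac{278}{217} - \frac{20 Y}{217}$)
$\frac{1}{-545252 + j{\left(Z{\left(10,27 \right)},835 \right)}} = \frac{1}{-545252 - \frac{16978}{217}} = \frac{1}{- \frac{118336662}{217}} = - \frac{217}{118336662}$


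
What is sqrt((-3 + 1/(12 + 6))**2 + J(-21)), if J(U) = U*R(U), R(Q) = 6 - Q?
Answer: I*sqrt(180899)/18 ≈ 23.629*I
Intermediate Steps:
J(U) = U*(6 - U)
sqrt((-3 + 1/(12 + 6))**2 + J(-21)) = sqrt((-3 + 1/(12 + 6))**2 - 21*(6 - 1*(-21))) = sqrt((-3 + 1/18)**2 - 21*(6 + 21)) = sqrt((-3 + 1/18)**2 - 21*27) = sqrt((-53/18)**2 - 567) = sqrt(2809/324 - 567) = sqrt(-180899/324) = I*sqrt(180899)/18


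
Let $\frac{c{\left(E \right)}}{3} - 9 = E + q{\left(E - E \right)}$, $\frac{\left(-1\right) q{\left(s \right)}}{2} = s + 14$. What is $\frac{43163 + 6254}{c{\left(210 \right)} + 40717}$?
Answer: $\frac{49417}{41290} \approx 1.1968$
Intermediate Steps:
$q{\left(s \right)} = -28 - 2 s$ ($q{\left(s \right)} = - 2 \left(s + 14\right) = - 2 \left(14 + s\right) = -28 - 2 s$)
$c{\left(E \right)} = -57 + 3 E$ ($c{\left(E \right)} = 27 + 3 \left(E - \left(28 + 2 \left(E - E\right)\right)\right) = 27 + 3 \left(E - 28\right) = 27 + 3 \left(-28 + E\right) = 27 + \left(-84 + 3 E\right) = -57 + 3 E$)
$\frac{43163 + 6254}{c{\left(210 \right)} + 40717} = \frac{43163 + 6254}{\left(-57 + 3 \cdot 210\right) + 40717} = \frac{49417}{\left(-57 + 630\right) + 40717} = \frac{49417}{573 + 40717} = \frac{49417}{41290}$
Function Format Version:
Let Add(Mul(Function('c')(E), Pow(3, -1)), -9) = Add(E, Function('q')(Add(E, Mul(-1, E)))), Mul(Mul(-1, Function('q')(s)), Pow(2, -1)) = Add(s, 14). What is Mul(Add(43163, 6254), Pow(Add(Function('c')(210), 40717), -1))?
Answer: Rational(49417, 41290) ≈ 1.1968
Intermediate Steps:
Function('q')(s) = Add(-28, Mul(-2, s)) (Function('q')(s) = Mul(-2, Add(s, 14)) = Mul(-2, Add(14, s)) = Add(-28, Mul(-2, s)))
Function('c')(E) = Add(-57, Mul(3, E)) (Function('c')(E) = Add(27, Mul(3, Add(E, Add(-28, Mul(-2, Add(E, Mul(-1, E))))))) = Add(27, Mul(3, Add(E, Add(-28, Mul(-2, 0))))) = Add(27, Mul(3, Add(E, Add(-28, 0)))) = Add(27, Mul(3, Add(E, -28))) = Add(27, Mul(3, Add(-28, E))) = Add(27, Add(-84, Mul(3, E))) = Add(-57, Mul(3, E)))
Mul(Add(43163, 6254), Pow(Add(Function('c')(210), 40717), -1)) = Mul(Add(43163, 6254), Pow(Add(Add(-57, Mul(3, 210)), 40717), -1)) = Mul(49417, Pow(Add(Add(-57, 630), 40717), -1)) = Mul(49417, Pow(Add(573, 40717), -1)) = Mul(49417, Pow(41290, -1)) = Mul(49417, Rational(1, 41290)) = Rational(49417, 41290)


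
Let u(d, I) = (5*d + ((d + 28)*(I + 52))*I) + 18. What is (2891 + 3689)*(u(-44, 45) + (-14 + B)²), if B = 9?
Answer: -460711860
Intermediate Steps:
u(d, I) = 18 + 5*d + I*(28 + d)*(52 + I) (u(d, I) = (5*d + ((28 + d)*(52 + I))*I) + 18 = (5*d + I*(28 + d)*(52 + I)) + 18 = 18 + 5*d + I*(28 + d)*(52 + I))
(2891 + 3689)*(u(-44, 45) + (-14 + B)²) = (2891 + 3689)*((18 + 5*(-44) + 28*45² + 1456*45 - 44*45² + 52*45*(-44)) + (-14 + 9)²) = 6580*((18 - 220 + 28*2025 + 65520 - 44*2025 - 102960) + (-5)²) = 6580*((18 - 220 + 56700 + 65520 - 89100 - 102960) + 25) = 6580*(-70042 + 25) = 6580*(-70017) = -460711860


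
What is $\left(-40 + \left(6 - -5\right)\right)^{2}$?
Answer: $841$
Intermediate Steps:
$\left(-40 + \left(6 - -5\right)\right)^{2} = \left(-40 + \left(6 + 5\right)\right)^{2} = \left(-40 + 11\right)^{2} = \left(-29\right)^{2} = 841$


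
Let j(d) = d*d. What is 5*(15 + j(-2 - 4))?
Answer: 255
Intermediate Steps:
j(d) = d²
5*(15 + j(-2 - 4)) = 5*(15 + (-2 - 4)²) = 5*(15 + (-6)²) = 5*(15 + 36) = 5*51 = 255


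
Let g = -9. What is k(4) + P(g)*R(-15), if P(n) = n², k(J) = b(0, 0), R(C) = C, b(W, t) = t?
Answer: -1215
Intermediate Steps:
k(J) = 0
k(4) + P(g)*R(-15) = 0 + (-9)²*(-15) = 0 + 81*(-15) = 0 - 1215 = -1215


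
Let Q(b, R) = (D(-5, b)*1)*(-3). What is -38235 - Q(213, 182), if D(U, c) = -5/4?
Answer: -152955/4 ≈ -38239.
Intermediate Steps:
D(U, c) = -5/4 (D(U, c) = -5*¼ = -5/4)
Q(b, R) = 15/4 (Q(b, R) = -5/4*1*(-3) = -5/4*(-3) = 15/4)
-38235 - Q(213, 182) = -38235 - 1*15/4 = -38235 - 15/4 = -152955/4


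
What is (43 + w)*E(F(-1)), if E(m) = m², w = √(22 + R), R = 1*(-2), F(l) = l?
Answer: 43 + 2*√5 ≈ 47.472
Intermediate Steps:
R = -2
w = 2*√5 (w = √(22 - 2) = √20 = 2*√5 ≈ 4.4721)
(43 + w)*E(F(-1)) = (43 + 2*√5)*(-1)² = (43 + 2*√5)*1 = 43 + 2*√5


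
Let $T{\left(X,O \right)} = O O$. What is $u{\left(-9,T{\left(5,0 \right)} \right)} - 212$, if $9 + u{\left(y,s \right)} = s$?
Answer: $-221$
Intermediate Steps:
$T{\left(X,O \right)} = O^{2}$
$u{\left(y,s \right)} = -9 + s$
$u{\left(-9,T{\left(5,0 \right)} \right)} - 212 = \left(-9 + 0^{2}\right) - 212 = \left(-9 + 0\right) - 212 = -9 - 212 = -221$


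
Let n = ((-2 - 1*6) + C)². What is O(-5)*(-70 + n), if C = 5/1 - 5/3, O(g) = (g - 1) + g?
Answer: 4774/9 ≈ 530.44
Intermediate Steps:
O(g) = -1 + 2*g (O(g) = (-1 + g) + g = -1 + 2*g)
C = 10/3 (C = 5*1 - 5*⅓ = 5 - 5/3 = 10/3 ≈ 3.3333)
n = 196/9 (n = ((-2 - 1*6) + 10/3)² = ((-2 - 6) + 10/3)² = (-8 + 10/3)² = (-14/3)² = 196/9 ≈ 21.778)
O(-5)*(-70 + n) = (-1 + 2*(-5))*(-70 + 196/9) = (-1 - 10)*(-434/9) = -11*(-434/9) = 4774/9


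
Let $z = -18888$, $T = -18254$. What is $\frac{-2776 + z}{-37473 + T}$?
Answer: $\frac{21664}{55727} \approx 0.38875$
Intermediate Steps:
$\frac{-2776 + z}{-37473 + T} = \frac{-2776 - 18888}{-37473 - 18254} = - \frac{21664}{-55727} = \left(-21664\right) \left(- \frac{1}{55727}\right) = \frac{21664}{55727}$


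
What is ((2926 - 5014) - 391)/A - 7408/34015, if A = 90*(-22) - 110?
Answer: 13768093/14218270 ≈ 0.96834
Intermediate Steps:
A = -2090 (A = -1980 - 110 = -2090)
((2926 - 5014) - 391)/A - 7408/34015 = ((2926 - 5014) - 391)/(-2090) - 7408/34015 = (-2088 - 391)*(-1/2090) - 7408*1/34015 = -2479*(-1/2090) - 7408/34015 = 2479/2090 - 7408/34015 = 13768093/14218270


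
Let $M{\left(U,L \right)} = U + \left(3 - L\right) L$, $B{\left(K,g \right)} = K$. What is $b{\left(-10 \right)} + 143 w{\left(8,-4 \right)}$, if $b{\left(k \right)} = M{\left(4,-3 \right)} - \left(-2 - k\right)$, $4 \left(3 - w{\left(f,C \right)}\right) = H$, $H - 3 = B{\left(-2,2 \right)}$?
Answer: $\frac{1485}{4} \approx 371.25$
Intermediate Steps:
$M{\left(U,L \right)} = U + L \left(3 - L\right)$
$H = 1$ ($H = 3 - 2 = 1$)
$w{\left(f,C \right)} = \frac{11}{4}$ ($w{\left(f,C \right)} = 3 - \frac{1}{4} = \frac{11}{4}$)
$b{\left(k \right)} = -12 + k$ ($b{\left(k \right)} = \left(4 - \left(-3\right)^{2} + 3 \left(-3\right)\right) - \left(-2 - k\right) = \left(4 - 9 - 9\right) + \left(2 + k\right) = -14 + \left(2 + k\right) = -12 + k$)
$b{\left(-10 \right)} + 143 w{\left(8,-4 \right)} = \left(-12 - 10\right) + 143 \cdot \frac{11}{4} = -22 + \frac{1573}{4} = \frac{1485}{4}$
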